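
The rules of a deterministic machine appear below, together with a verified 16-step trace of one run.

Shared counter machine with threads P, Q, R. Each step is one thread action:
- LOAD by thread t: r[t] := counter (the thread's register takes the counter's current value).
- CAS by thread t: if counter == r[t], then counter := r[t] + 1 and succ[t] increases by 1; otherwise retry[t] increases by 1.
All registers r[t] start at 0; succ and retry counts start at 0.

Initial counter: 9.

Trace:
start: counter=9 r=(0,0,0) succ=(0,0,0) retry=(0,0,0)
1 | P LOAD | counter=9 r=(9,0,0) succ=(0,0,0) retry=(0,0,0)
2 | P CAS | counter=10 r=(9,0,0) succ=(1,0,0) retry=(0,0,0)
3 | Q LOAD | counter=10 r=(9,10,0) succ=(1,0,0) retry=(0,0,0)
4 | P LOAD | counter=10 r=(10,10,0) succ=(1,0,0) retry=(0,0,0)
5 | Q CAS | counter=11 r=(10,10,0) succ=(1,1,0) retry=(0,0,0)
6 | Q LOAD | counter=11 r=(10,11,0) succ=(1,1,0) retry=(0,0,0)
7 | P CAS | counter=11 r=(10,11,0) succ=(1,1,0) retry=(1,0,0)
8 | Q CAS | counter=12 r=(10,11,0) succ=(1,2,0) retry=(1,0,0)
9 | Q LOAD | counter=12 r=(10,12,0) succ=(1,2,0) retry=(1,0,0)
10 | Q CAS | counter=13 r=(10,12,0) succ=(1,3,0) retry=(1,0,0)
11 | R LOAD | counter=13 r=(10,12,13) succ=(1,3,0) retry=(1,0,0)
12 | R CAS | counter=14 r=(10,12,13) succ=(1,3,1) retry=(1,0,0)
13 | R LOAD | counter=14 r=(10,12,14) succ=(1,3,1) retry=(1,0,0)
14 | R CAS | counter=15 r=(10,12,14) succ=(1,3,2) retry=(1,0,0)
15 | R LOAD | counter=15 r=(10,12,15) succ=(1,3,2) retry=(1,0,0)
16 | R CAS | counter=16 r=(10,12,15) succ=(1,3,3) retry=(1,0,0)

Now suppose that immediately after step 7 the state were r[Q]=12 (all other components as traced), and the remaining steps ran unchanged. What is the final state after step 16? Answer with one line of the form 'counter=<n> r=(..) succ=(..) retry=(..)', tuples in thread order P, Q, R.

state after step 7 := counter=11 r=(10,12,0) succ=(1,1,0) retry=(1,0,0)
8 | Q CAS | counter=11 r=(10,12,0) succ=(1,1,0) retry=(1,1,0)
9 | Q LOAD | counter=11 r=(10,11,0) succ=(1,1,0) retry=(1,1,0)
10 | Q CAS | counter=12 r=(10,11,0) succ=(1,2,0) retry=(1,1,0)
11 | R LOAD | counter=12 r=(10,11,12) succ=(1,2,0) retry=(1,1,0)
12 | R CAS | counter=13 r=(10,11,12) succ=(1,2,1) retry=(1,1,0)
13 | R LOAD | counter=13 r=(10,11,13) succ=(1,2,1) retry=(1,1,0)
14 | R CAS | counter=14 r=(10,11,13) succ=(1,2,2) retry=(1,1,0)
15 | R LOAD | counter=14 r=(10,11,14) succ=(1,2,2) retry=(1,1,0)
16 | R CAS | counter=15 r=(10,11,14) succ=(1,2,3) retry=(1,1,0)

counter=15 r=(10,11,14) succ=(1,2,3) retry=(1,1,0)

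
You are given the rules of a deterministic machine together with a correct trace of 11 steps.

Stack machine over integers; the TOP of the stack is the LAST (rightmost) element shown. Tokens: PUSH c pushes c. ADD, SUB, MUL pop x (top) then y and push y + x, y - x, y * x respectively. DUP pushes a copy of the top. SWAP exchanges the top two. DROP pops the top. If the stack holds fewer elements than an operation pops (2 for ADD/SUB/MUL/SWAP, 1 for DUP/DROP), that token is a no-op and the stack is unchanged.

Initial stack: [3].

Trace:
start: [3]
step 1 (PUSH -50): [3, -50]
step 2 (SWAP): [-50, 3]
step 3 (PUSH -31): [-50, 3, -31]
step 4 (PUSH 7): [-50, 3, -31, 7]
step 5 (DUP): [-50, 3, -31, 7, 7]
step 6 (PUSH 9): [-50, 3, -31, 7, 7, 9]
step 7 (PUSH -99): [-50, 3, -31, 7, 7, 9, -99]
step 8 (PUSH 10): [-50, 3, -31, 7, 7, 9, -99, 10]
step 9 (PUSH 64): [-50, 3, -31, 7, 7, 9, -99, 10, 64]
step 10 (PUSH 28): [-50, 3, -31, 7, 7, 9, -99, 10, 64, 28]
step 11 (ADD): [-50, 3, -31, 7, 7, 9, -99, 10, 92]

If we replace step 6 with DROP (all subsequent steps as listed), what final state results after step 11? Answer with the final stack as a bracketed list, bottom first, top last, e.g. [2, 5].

[-50, 3, -31, 7, -99, 10, 92]

(re-executing from step 6 with the substitution; state before step 6: [-50, 3, -31, 7, 7])
step 6 (DROP): [-50, 3, -31, 7]
step 7 (PUSH -99): [-50, 3, -31, 7, -99]
step 8 (PUSH 10): [-50, 3, -31, 7, -99, 10]
step 9 (PUSH 64): [-50, 3, -31, 7, -99, 10, 64]
step 10 (PUSH 28): [-50, 3, -31, 7, -99, 10, 64, 28]
step 11 (ADD): [-50, 3, -31, 7, -99, 10, 92]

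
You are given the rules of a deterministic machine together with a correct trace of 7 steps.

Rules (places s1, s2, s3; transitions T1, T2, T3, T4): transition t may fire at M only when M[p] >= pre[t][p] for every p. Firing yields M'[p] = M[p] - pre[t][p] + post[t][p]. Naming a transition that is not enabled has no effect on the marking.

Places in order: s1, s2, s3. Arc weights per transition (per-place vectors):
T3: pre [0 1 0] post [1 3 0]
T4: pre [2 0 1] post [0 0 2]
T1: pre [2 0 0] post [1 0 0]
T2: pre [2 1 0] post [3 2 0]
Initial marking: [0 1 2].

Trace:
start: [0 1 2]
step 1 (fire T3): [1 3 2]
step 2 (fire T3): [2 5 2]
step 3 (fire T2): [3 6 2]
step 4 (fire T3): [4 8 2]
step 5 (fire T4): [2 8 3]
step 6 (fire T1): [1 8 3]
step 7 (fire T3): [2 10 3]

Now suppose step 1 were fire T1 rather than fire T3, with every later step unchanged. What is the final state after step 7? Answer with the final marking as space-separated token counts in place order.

(re-executing from step 1 with the substitution; state before step 1: [0 1 2])
step 1 (fire T1): [0 1 2]
step 2 (fire T3): [1 3 2]
step 3 (fire T2): [1 3 2]
step 4 (fire T3): [2 5 2]
step 5 (fire T4): [0 5 3]
step 6 (fire T1): [0 5 3]
step 7 (fire T3): [1 7 3]

1 7 3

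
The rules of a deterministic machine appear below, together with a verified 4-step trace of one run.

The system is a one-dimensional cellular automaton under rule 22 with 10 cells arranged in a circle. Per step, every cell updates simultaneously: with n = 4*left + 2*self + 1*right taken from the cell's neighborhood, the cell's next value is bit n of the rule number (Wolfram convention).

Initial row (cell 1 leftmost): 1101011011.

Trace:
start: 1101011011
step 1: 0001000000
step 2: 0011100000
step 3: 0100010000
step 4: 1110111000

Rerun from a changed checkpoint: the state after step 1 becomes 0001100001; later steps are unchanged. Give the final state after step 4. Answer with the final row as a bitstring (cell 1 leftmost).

state after step 1 := 0001100001
step 2: 1010010011
step 3: 0011111100
step 4: 0100000010

0100000010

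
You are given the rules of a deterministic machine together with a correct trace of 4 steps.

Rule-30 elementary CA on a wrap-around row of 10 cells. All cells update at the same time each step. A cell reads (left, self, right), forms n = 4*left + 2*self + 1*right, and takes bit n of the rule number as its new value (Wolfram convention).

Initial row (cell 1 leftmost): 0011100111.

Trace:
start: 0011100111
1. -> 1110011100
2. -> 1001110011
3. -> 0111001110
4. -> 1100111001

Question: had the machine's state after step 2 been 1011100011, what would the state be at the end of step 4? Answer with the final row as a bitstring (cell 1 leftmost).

state after step 2 := 1011100011
3. -> 0010010110
4. -> 0111110101

0111110101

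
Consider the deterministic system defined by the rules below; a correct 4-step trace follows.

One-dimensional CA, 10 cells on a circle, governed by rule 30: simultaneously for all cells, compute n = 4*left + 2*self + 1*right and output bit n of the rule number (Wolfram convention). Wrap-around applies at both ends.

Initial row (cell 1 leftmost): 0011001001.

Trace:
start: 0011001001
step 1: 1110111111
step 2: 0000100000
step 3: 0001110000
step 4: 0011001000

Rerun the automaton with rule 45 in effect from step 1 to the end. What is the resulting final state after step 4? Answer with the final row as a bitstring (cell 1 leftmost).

0010000001

(re-executing steps 1..4 under rule 45; state before step 1: 0011001001)
step 1: 0010001001
step 2: 0010101001
step 3: 0011111001
step 4: 0010000001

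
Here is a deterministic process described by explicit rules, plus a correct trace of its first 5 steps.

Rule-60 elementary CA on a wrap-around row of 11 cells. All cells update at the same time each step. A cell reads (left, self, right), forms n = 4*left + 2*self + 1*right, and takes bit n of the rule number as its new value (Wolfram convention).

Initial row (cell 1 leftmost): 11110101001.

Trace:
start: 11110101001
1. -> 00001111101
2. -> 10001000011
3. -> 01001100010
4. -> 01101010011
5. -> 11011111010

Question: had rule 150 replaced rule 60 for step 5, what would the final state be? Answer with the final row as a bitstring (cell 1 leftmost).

00001011100

(re-executing step 5 under rule 150; state before step 5: 01101010011)
5. -> 00001011100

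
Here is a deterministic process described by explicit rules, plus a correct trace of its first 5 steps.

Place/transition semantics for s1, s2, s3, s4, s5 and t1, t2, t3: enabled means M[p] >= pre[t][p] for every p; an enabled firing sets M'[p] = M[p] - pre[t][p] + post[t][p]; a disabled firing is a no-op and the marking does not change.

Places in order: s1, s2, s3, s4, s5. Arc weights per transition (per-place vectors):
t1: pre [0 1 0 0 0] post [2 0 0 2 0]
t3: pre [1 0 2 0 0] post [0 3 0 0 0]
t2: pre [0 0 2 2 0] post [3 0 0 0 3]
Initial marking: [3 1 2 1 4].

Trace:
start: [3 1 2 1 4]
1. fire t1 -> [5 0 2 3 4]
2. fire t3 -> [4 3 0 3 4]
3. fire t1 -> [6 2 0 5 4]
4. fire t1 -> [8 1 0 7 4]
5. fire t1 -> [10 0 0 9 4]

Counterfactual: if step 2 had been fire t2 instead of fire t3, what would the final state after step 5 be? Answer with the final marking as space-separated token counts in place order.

8 0 0 1 7

(re-executing from step 2 with the substitution; state before step 2: [5 0 2 3 4])
2. fire t2 -> [8 0 0 1 7]
3. fire t1 -> [8 0 0 1 7]
4. fire t1 -> [8 0 0 1 7]
5. fire t1 -> [8 0 0 1 7]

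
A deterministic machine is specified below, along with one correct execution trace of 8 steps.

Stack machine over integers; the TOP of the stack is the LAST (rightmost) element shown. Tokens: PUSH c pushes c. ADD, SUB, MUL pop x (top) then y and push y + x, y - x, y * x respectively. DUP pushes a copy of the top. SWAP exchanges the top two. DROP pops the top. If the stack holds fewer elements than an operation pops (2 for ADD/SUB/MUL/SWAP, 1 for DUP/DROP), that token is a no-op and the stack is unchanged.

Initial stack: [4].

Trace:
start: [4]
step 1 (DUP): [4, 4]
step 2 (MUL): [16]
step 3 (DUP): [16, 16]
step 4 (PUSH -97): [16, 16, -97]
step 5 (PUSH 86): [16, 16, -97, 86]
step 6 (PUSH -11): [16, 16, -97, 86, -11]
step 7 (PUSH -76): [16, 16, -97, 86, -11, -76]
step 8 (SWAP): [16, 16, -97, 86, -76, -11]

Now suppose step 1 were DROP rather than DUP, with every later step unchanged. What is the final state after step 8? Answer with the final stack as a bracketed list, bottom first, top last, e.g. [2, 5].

(re-executing from step 1 with the substitution; state before step 1: [4])
step 1 (DROP): []
step 2 (MUL): []
step 3 (DUP): []
step 4 (PUSH -97): [-97]
step 5 (PUSH 86): [-97, 86]
step 6 (PUSH -11): [-97, 86, -11]
step 7 (PUSH -76): [-97, 86, -11, -76]
step 8 (SWAP): [-97, 86, -76, -11]

[-97, 86, -76, -11]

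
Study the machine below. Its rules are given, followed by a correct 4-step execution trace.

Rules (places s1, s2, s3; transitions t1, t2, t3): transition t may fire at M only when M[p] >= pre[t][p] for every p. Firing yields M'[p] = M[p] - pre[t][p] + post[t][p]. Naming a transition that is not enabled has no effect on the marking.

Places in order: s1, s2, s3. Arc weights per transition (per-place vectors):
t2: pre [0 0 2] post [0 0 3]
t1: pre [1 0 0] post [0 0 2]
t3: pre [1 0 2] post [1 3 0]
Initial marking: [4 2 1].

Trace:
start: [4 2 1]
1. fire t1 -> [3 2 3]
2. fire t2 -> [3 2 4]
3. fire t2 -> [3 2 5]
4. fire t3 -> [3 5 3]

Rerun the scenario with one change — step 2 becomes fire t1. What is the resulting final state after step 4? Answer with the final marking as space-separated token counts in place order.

(re-executing from step 2 with the substitution; state before step 2: [3 2 3])
2. fire t1 -> [2 2 5]
3. fire t2 -> [2 2 6]
4. fire t3 -> [2 5 4]

2 5 4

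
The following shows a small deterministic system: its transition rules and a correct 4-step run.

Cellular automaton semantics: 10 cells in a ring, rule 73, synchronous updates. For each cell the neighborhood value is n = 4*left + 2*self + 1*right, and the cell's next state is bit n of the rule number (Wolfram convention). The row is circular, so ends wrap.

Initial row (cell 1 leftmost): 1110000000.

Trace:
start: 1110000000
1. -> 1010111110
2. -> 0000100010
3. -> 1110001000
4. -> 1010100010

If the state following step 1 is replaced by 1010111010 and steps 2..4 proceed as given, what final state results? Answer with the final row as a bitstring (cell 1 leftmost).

state after step 1 := 1010111010
2. -> 0000101000
3. -> 1110000011
4. -> 0010111010

0010111010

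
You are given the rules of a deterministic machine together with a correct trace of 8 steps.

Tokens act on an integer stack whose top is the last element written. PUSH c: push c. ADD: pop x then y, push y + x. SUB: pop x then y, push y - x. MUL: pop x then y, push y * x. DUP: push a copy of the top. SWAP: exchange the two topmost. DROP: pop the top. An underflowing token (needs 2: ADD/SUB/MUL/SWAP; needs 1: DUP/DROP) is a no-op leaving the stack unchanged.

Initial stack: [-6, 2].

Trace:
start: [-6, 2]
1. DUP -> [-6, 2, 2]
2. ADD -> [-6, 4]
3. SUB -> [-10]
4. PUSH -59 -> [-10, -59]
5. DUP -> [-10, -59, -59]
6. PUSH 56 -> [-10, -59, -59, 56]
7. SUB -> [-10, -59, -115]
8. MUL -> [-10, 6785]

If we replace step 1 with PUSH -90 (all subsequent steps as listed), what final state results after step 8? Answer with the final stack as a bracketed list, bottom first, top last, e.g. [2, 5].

(re-executing from step 1 with the substitution; state before step 1: [-6, 2])
1. PUSH -90 -> [-6, 2, -90]
2. ADD -> [-6, -88]
3. SUB -> [82]
4. PUSH -59 -> [82, -59]
5. DUP -> [82, -59, -59]
6. PUSH 56 -> [82, -59, -59, 56]
7. SUB -> [82, -59, -115]
8. MUL -> [82, 6785]

[82, 6785]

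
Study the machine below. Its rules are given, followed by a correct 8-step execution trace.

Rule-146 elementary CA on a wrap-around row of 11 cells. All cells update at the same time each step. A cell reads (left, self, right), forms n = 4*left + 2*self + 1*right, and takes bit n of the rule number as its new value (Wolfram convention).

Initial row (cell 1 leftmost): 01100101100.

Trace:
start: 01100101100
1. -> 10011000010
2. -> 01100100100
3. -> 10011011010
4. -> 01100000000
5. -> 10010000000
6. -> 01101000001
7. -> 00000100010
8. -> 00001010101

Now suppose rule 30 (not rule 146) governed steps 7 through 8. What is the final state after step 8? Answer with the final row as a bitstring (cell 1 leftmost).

(re-executing steps 7..8 under rule 30; state before step 7: 01101000001)
7. -> 01001100011
8. -> 01111010110

01111010110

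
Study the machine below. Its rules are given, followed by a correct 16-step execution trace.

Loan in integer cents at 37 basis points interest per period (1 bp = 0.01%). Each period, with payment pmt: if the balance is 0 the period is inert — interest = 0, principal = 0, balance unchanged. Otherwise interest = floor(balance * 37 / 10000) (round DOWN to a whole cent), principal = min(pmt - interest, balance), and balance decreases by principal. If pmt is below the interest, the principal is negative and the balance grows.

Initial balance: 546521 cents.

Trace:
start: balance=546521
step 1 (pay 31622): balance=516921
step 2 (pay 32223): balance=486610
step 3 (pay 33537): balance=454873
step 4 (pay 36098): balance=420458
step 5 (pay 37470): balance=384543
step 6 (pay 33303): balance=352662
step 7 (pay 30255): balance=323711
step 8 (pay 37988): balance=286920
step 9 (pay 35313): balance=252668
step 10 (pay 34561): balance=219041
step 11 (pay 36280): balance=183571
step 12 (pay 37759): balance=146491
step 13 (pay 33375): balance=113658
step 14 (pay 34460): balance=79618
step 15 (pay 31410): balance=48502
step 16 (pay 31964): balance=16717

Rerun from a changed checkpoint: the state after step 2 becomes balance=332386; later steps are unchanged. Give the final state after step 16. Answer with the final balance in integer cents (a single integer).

state after step 2 := balance=332386
step 3 (pay 33537): balance=300078
step 4 (pay 36098): balance=265090
step 5 (pay 37470): balance=228600
step 6 (pay 33303): balance=196142
step 7 (pay 30255): balance=166612
step 8 (pay 37988): balance=129240
step 9 (pay 35313): balance=94405
step 10 (pay 34561): balance=60193
step 11 (pay 36280): balance=24135
step 12 (pay 37759): balance=0
step 13 (pay 33375): balance=0
step 14 (pay 34460): balance=0
step 15 (pay 31410): balance=0
step 16 (pay 31964): balance=0

0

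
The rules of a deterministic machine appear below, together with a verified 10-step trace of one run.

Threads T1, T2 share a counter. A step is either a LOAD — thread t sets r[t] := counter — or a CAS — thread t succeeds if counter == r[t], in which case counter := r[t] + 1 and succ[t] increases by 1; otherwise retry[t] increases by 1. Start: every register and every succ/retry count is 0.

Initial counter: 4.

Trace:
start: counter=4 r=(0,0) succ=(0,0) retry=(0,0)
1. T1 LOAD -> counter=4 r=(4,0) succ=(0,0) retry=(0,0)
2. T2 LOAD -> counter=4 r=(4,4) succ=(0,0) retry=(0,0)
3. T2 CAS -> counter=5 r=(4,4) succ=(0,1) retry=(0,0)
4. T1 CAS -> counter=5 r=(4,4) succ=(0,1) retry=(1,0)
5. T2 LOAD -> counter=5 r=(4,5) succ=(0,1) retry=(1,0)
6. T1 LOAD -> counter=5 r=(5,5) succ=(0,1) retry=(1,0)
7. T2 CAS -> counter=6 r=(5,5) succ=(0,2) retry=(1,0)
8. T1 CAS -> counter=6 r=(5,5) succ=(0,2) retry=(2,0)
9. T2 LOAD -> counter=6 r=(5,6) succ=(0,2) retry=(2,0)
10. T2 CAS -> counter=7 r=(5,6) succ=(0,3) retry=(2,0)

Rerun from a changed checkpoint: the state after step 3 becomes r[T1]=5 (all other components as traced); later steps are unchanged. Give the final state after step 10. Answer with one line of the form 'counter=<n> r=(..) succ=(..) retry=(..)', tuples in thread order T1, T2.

state after step 3 := counter=5 r=(5,4) succ=(0,1) retry=(0,0)
4. T1 CAS -> counter=6 r=(5,4) succ=(1,1) retry=(0,0)
5. T2 LOAD -> counter=6 r=(5,6) succ=(1,1) retry=(0,0)
6. T1 LOAD -> counter=6 r=(6,6) succ=(1,1) retry=(0,0)
7. T2 CAS -> counter=7 r=(6,6) succ=(1,2) retry=(0,0)
8. T1 CAS -> counter=7 r=(6,6) succ=(1,2) retry=(1,0)
9. T2 LOAD -> counter=7 r=(6,7) succ=(1,2) retry=(1,0)
10. T2 CAS -> counter=8 r=(6,7) succ=(1,3) retry=(1,0)

counter=8 r=(6,7) succ=(1,3) retry=(1,0)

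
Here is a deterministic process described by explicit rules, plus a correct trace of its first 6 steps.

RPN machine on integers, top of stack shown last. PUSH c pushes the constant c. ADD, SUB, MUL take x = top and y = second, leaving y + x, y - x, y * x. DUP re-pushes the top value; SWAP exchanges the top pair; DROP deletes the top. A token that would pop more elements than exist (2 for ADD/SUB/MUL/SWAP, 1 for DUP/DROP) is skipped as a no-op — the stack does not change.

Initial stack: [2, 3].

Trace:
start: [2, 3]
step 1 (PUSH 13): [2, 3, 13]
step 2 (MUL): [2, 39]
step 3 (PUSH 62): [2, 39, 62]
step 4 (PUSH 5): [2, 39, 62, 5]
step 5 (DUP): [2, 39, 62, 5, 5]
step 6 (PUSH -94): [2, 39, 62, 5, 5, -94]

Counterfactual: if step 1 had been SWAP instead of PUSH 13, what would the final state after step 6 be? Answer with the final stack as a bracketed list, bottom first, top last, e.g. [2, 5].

[6, 62, 5, 5, -94]

(re-executing from step 1 with the substitution; state before step 1: [2, 3])
step 1 (SWAP): [3, 2]
step 2 (MUL): [6]
step 3 (PUSH 62): [6, 62]
step 4 (PUSH 5): [6, 62, 5]
step 5 (DUP): [6, 62, 5, 5]
step 6 (PUSH -94): [6, 62, 5, 5, -94]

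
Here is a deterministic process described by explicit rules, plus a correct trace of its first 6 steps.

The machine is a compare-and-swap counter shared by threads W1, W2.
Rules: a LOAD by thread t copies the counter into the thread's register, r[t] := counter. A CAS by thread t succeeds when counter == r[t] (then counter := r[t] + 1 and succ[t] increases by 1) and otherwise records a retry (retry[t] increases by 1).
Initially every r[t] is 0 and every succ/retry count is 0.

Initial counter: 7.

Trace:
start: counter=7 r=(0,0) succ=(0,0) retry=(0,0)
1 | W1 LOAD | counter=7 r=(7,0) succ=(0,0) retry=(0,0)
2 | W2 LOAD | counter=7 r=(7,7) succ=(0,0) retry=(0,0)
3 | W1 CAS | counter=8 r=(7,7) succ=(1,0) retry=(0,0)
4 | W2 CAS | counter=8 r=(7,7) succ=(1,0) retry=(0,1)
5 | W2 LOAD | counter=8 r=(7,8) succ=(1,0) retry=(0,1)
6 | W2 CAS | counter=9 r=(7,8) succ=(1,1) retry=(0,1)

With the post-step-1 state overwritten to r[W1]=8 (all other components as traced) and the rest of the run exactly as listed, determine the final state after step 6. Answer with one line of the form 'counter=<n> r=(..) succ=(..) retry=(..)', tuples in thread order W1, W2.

state after step 1 := counter=7 r=(8,0) succ=(0,0) retry=(0,0)
2 | W2 LOAD | counter=7 r=(8,7) succ=(0,0) retry=(0,0)
3 | W1 CAS | counter=7 r=(8,7) succ=(0,0) retry=(1,0)
4 | W2 CAS | counter=8 r=(8,7) succ=(0,1) retry=(1,0)
5 | W2 LOAD | counter=8 r=(8,8) succ=(0,1) retry=(1,0)
6 | W2 CAS | counter=9 r=(8,8) succ=(0,2) retry=(1,0)

counter=9 r=(8,8) succ=(0,2) retry=(1,0)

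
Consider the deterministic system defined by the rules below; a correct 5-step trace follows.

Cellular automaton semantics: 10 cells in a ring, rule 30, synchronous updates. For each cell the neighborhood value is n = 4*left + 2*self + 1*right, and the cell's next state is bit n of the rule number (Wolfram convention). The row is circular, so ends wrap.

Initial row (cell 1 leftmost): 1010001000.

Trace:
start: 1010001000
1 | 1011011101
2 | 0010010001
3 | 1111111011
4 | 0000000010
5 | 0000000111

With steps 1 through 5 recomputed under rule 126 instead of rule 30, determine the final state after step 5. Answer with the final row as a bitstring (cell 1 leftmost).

(re-executing steps 1..5 under rule 126; state before step 1: 1010001000)
1 | 1111011101
2 | 0001110111
3 | 1011011101
4 | 1111110111
5 | 0000011100

0000011100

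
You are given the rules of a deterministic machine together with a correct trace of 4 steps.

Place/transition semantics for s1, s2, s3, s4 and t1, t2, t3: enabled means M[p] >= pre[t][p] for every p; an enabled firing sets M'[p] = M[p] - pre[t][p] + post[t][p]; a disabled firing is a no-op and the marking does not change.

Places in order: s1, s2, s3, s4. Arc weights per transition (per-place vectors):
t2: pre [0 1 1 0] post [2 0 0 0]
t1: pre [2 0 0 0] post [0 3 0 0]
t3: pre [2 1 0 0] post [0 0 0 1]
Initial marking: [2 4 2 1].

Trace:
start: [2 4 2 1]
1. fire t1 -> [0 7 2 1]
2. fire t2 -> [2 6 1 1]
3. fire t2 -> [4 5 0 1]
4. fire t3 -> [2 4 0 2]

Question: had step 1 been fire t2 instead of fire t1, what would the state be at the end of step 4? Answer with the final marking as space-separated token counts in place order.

4 1 0 2

(re-executing from step 1 with the substitution; state before step 1: [2 4 2 1])
1. fire t2 -> [4 3 1 1]
2. fire t2 -> [6 2 0 1]
3. fire t2 -> [6 2 0 1]
4. fire t3 -> [4 1 0 2]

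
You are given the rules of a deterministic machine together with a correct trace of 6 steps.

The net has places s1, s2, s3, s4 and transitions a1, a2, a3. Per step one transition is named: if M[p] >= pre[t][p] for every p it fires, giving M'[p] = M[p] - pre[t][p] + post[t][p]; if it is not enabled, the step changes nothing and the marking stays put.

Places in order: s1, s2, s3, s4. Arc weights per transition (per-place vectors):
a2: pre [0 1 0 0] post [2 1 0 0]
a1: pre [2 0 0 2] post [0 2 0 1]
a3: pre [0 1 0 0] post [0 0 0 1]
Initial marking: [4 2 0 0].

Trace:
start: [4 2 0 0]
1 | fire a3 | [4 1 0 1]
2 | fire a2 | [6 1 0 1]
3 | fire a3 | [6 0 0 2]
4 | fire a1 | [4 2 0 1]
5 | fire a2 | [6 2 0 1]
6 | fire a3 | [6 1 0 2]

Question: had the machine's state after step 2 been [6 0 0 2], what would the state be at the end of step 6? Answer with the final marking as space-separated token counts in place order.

state after step 2 := [6 0 0 2]
3 | fire a3 | [6 0 0 2]
4 | fire a1 | [4 2 0 1]
5 | fire a2 | [6 2 0 1]
6 | fire a3 | [6 1 0 2]

6 1 0 2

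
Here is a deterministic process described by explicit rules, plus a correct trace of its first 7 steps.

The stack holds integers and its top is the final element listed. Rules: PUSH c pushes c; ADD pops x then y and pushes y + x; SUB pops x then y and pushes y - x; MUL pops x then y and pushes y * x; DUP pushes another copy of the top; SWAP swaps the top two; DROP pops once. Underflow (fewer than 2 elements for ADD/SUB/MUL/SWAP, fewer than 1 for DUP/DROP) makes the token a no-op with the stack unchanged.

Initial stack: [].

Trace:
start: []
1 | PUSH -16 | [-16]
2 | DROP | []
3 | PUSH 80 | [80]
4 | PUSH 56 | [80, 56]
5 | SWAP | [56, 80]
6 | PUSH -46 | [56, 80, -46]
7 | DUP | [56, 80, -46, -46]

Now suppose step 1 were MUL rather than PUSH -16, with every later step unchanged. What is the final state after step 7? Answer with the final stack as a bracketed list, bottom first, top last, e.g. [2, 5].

[56, 80, -46, -46]

(re-executing from step 1 with the substitution; state before step 1: [])
1 | MUL | []
2 | DROP | []
3 | PUSH 80 | [80]
4 | PUSH 56 | [80, 56]
5 | SWAP | [56, 80]
6 | PUSH -46 | [56, 80, -46]
7 | DUP | [56, 80, -46, -46]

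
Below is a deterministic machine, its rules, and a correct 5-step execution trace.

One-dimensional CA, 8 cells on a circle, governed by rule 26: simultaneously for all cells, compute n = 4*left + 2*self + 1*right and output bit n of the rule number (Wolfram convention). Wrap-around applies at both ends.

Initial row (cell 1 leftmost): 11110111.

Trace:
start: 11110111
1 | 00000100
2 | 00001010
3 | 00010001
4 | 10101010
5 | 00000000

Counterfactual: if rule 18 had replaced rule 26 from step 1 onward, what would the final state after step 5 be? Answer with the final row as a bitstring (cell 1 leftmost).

00000000

(re-executing steps 1..5 under rule 18; state before step 1: 11110111)
1 | 00000000
2 | 00000000
3 | 00000000
4 | 00000000
5 | 00000000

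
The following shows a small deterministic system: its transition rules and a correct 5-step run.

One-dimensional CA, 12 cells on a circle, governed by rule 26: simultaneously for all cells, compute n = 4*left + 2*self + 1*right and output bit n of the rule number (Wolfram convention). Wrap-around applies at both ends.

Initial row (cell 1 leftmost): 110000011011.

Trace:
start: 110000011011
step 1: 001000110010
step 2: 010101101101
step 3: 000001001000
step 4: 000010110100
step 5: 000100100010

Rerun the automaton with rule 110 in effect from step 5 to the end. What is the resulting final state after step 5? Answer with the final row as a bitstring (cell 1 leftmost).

(re-executing step 5 under rule 110; state before step 5: 000010110100)
step 5: 000111111100

000111111100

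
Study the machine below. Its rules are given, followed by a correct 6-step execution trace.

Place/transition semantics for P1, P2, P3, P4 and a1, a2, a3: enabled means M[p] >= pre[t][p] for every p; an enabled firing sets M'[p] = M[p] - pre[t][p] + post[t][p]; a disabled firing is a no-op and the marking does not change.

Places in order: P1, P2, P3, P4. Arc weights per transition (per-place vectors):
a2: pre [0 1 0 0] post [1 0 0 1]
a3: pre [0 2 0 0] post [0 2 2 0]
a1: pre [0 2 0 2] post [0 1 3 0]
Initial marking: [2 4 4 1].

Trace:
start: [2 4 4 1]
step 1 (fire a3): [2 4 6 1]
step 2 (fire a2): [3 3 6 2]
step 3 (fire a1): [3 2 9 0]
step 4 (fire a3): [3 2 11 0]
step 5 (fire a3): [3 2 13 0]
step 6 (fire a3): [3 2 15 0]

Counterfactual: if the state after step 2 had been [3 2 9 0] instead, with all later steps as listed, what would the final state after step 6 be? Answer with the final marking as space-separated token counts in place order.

state after step 2 := [3 2 9 0]
step 3 (fire a1): [3 2 9 0]
step 4 (fire a3): [3 2 11 0]
step 5 (fire a3): [3 2 13 0]
step 6 (fire a3): [3 2 15 0]

3 2 15 0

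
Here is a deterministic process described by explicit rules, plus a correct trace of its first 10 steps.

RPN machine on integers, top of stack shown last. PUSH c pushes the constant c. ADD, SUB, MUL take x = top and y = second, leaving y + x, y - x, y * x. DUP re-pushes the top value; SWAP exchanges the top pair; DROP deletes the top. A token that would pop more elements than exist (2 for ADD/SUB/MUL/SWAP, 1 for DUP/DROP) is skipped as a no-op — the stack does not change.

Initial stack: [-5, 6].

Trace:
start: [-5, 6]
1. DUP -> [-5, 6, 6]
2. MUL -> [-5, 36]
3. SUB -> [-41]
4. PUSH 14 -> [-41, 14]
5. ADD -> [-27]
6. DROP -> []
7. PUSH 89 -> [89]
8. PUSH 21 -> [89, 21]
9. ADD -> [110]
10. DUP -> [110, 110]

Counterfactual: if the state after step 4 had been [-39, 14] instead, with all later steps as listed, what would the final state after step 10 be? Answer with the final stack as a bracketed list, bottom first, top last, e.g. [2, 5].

state after step 4 := [-39, 14]
5. ADD -> [-25]
6. DROP -> []
7. PUSH 89 -> [89]
8. PUSH 21 -> [89, 21]
9. ADD -> [110]
10. DUP -> [110, 110]

[110, 110]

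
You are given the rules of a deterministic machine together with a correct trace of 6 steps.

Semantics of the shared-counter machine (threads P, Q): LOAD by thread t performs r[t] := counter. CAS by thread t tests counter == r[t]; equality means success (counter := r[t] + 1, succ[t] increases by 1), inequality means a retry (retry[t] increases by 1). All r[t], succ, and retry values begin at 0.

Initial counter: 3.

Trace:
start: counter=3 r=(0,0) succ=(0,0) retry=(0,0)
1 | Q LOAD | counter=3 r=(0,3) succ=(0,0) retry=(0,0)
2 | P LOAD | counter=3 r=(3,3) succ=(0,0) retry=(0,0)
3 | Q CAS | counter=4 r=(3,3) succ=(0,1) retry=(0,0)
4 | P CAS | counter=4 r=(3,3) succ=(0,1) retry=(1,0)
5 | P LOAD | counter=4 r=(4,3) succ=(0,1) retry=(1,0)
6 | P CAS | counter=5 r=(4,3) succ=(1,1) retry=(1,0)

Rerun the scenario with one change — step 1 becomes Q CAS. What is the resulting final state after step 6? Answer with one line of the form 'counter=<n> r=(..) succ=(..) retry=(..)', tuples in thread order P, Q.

(re-executing from step 1 with the substitution; state before step 1: counter=3 r=(0,0) succ=(0,0) retry=(0,0))
1 | Q CAS | counter=3 r=(0,0) succ=(0,0) retry=(0,1)
2 | P LOAD | counter=3 r=(3,0) succ=(0,0) retry=(0,1)
3 | Q CAS | counter=3 r=(3,0) succ=(0,0) retry=(0,2)
4 | P CAS | counter=4 r=(3,0) succ=(1,0) retry=(0,2)
5 | P LOAD | counter=4 r=(4,0) succ=(1,0) retry=(0,2)
6 | P CAS | counter=5 r=(4,0) succ=(2,0) retry=(0,2)

counter=5 r=(4,0) succ=(2,0) retry=(0,2)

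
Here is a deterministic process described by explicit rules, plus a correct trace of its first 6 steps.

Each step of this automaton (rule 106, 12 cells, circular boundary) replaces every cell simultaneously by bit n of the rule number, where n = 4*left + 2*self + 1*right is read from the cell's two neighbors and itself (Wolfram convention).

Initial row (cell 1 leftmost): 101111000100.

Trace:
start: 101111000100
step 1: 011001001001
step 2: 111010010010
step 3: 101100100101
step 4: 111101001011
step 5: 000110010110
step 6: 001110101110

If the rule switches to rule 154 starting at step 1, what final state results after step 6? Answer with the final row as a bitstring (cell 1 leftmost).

000000101111

(re-executing steps 1..6 under rule 154; state before step 1: 101111000100)
step 1: 001110101011
step 2: 111100000010
step 3: 111010000100
step 4: 110001001011
step 5: 101010110011
step 6: 000000101111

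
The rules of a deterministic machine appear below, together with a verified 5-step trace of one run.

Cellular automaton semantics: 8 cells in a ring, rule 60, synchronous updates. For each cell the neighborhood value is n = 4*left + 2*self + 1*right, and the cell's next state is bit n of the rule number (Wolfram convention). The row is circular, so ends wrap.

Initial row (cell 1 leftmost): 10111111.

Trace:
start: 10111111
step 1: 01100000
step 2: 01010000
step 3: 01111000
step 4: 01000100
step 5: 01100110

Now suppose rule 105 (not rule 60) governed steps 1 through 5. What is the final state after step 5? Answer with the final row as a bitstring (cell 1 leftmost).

11100000

(re-executing steps 1..5 under rule 105; state before step 1: 10111111)
step 1: 11100000
step 2: 10101110
step 3: 01011011
step 4: 10111111
step 5: 11100000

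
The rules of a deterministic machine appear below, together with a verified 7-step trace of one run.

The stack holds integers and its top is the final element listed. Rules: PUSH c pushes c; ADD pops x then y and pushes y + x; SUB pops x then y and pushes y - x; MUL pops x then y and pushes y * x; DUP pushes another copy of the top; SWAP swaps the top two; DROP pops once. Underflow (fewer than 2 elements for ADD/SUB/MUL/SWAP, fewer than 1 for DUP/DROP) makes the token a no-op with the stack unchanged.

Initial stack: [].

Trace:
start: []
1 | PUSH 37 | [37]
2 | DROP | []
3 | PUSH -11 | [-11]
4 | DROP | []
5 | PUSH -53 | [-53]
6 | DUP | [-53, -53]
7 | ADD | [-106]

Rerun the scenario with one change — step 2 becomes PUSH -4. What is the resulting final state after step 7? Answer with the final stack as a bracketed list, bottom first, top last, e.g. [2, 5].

[37, -4, -106]

(re-executing from step 2 with the substitution; state before step 2: [37])
2 | PUSH -4 | [37, -4]
3 | PUSH -11 | [37, -4, -11]
4 | DROP | [37, -4]
5 | PUSH -53 | [37, -4, -53]
6 | DUP | [37, -4, -53, -53]
7 | ADD | [37, -4, -106]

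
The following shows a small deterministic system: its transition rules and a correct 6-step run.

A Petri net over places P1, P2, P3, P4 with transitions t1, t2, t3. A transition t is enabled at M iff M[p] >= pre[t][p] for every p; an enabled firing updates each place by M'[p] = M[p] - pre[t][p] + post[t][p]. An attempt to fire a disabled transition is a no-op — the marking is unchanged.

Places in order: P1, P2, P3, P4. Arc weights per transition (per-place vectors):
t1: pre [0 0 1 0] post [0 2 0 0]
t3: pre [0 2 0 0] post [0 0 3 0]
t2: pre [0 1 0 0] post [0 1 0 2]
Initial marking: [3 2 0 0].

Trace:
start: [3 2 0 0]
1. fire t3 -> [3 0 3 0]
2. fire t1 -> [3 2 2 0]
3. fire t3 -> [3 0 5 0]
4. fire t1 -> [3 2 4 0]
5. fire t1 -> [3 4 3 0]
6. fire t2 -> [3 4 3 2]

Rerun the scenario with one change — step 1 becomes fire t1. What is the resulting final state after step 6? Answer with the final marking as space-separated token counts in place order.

3 4 1 2

(re-executing from step 1 with the substitution; state before step 1: [3 2 0 0])
1. fire t1 -> [3 2 0 0]
2. fire t1 -> [3 2 0 0]
3. fire t3 -> [3 0 3 0]
4. fire t1 -> [3 2 2 0]
5. fire t1 -> [3 4 1 0]
6. fire t2 -> [3 4 1 2]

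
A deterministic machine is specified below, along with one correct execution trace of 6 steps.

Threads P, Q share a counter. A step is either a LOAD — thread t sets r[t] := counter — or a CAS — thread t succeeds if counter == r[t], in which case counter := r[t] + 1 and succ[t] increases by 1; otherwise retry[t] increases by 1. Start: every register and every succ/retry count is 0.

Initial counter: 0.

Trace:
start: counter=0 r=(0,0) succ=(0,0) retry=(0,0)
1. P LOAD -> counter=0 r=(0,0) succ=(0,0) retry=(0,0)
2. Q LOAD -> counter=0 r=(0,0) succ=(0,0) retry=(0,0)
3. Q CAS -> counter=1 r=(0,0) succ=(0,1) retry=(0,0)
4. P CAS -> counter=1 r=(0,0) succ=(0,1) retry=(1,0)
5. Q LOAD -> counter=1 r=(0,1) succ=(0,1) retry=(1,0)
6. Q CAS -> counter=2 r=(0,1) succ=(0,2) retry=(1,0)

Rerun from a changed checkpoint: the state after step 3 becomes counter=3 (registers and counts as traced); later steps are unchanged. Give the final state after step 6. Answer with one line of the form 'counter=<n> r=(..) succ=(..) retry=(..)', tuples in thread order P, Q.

state after step 3 := counter=3 r=(0,0) succ=(0,1) retry=(0,0)
4. P CAS -> counter=3 r=(0,0) succ=(0,1) retry=(1,0)
5. Q LOAD -> counter=3 r=(0,3) succ=(0,1) retry=(1,0)
6. Q CAS -> counter=4 r=(0,3) succ=(0,2) retry=(1,0)

counter=4 r=(0,3) succ=(0,2) retry=(1,0)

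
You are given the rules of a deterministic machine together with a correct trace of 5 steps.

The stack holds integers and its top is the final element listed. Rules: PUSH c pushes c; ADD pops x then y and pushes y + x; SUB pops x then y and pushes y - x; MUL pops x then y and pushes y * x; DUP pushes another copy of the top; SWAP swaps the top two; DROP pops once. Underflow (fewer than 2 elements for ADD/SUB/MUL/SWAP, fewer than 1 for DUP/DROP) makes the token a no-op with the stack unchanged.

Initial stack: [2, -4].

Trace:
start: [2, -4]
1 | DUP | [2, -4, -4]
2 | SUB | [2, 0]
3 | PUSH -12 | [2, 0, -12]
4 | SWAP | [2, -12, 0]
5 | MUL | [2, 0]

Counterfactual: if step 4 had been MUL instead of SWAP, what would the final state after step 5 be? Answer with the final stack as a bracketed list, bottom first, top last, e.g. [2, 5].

[0]

(re-executing from step 4 with the substitution; state before step 4: [2, 0, -12])
4 | MUL | [2, 0]
5 | MUL | [0]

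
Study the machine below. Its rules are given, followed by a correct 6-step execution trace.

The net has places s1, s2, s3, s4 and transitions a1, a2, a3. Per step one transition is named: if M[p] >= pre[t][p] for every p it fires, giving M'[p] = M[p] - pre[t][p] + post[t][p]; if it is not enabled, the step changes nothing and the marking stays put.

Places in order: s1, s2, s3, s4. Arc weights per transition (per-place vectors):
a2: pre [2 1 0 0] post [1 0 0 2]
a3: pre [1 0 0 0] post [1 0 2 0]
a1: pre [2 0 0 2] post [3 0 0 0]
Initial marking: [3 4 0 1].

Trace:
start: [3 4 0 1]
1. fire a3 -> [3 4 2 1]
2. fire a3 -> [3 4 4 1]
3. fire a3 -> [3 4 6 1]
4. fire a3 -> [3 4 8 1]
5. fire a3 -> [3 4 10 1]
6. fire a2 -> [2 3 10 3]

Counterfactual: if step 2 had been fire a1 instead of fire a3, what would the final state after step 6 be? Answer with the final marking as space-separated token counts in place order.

2 3 8 3

(re-executing from step 2 with the substitution; state before step 2: [3 4 2 1])
2. fire a1 -> [3 4 2 1]
3. fire a3 -> [3 4 4 1]
4. fire a3 -> [3 4 6 1]
5. fire a3 -> [3 4 8 1]
6. fire a2 -> [2 3 8 3]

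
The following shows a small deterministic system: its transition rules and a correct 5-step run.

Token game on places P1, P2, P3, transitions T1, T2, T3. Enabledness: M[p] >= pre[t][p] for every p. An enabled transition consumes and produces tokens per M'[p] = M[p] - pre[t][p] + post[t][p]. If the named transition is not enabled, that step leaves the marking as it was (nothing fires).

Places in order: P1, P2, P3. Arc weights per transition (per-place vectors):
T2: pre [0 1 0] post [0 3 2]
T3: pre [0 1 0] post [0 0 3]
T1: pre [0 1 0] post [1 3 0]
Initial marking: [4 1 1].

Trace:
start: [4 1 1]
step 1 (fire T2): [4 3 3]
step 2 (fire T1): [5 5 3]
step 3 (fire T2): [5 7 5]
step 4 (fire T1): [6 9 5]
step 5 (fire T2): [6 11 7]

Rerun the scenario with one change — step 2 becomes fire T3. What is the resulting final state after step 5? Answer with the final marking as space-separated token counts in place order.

(re-executing from step 2 with the substitution; state before step 2: [4 3 3])
step 2 (fire T3): [4 2 6]
step 3 (fire T2): [4 4 8]
step 4 (fire T1): [5 6 8]
step 5 (fire T2): [5 8 10]

5 8 10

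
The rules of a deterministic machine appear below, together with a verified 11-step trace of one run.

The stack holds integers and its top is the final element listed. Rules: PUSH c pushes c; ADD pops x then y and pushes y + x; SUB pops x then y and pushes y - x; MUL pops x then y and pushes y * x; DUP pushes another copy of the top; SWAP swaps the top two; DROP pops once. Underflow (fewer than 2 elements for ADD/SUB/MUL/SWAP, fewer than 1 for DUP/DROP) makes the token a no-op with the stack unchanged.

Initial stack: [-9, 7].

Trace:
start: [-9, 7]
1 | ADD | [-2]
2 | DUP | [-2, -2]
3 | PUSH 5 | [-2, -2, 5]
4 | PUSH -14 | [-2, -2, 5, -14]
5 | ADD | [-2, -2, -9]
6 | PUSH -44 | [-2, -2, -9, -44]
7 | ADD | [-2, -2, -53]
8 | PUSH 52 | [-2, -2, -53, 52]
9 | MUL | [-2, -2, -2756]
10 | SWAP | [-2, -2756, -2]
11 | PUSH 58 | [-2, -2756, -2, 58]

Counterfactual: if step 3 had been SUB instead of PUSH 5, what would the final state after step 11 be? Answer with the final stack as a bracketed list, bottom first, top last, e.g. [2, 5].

(re-executing from step 3 with the substitution; state before step 3: [-2, -2])
3 | SUB | [0]
4 | PUSH -14 | [0, -14]
5 | ADD | [-14]
6 | PUSH -44 | [-14, -44]
7 | ADD | [-58]
8 | PUSH 52 | [-58, 52]
9 | MUL | [-3016]
10 | SWAP | [-3016]
11 | PUSH 58 | [-3016, 58]

[-3016, 58]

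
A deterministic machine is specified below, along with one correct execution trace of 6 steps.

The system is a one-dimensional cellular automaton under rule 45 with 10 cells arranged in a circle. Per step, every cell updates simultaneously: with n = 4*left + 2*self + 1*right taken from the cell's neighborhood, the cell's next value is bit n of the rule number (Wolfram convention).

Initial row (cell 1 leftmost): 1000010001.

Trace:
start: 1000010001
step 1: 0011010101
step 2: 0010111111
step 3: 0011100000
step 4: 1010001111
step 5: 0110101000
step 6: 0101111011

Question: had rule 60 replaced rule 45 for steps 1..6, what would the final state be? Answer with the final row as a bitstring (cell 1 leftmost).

(re-executing steps 1..6 under rule 60; state before step 1: 1000010001)
step 1: 0100011001
step 2: 1110010101
step 3: 0001011111
step 4: 1001110000
step 5: 1101001000
step 6: 1011101100

1011101100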